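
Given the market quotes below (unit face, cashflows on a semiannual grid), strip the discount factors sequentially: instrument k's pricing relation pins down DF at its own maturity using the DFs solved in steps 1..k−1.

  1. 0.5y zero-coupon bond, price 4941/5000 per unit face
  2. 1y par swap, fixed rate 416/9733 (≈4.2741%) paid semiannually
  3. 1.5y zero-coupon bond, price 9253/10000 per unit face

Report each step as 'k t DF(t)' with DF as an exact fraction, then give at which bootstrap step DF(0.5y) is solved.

1 1/2 4941/5000
2 1 599/625
3 3/2 9253/10000
DF(0.5y) is solved at step 1

step 1 [0.5y] zero: DF = P = 4941/5000 ≈ 0.988200
step 2 [1y] swap r/2=208/9733: DF=(1 − 208/9733·(0.988200))/(1+208/9733) = 599/625 ≈ 0.958400
step 3 [1.5y] zero: DF = P = 9253/10000 ≈ 0.925300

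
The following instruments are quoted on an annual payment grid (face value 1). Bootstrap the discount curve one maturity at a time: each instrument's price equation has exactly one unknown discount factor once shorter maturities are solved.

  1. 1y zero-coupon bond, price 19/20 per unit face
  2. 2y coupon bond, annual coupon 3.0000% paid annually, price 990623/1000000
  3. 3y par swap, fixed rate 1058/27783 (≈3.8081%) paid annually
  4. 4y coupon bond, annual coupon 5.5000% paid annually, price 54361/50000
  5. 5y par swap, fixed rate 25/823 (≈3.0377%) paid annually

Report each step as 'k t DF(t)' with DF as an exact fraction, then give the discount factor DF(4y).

1 1 19/20
2 2 9341/10000
3 3 4471/5000
4 4 8857/10000
5 5 69/80
DF(4y) = 8857/10000 ≈ 0.885700

step 1 [1y] zero: DF = P = 19/20 ≈ 0.950000
step 2 [2y] bond c/1=3/100: DF=(990623/1000000 − 3/100·(0.950000))/(1+3/100) = 9341/10000 ≈ 0.934100
step 3 [3y] swap r/1=1058/27783: DF=(1 − 1058/27783·(0.950000+0.934100))/(1+1058/27783) = 4471/5000 ≈ 0.894200
step 4 [4y] bond c/1=11/200: DF=(54361/50000 − 11/200·(0.950000+0.934100+0.894200))/(1+11/200) = 8857/10000 ≈ 0.885700
step 5 [5y] swap r/1=25/823: DF=(1 − 25/823·(0.950000+0.934100+0.894200+0.885700))/(1+25/823) = 69/80 ≈ 0.862500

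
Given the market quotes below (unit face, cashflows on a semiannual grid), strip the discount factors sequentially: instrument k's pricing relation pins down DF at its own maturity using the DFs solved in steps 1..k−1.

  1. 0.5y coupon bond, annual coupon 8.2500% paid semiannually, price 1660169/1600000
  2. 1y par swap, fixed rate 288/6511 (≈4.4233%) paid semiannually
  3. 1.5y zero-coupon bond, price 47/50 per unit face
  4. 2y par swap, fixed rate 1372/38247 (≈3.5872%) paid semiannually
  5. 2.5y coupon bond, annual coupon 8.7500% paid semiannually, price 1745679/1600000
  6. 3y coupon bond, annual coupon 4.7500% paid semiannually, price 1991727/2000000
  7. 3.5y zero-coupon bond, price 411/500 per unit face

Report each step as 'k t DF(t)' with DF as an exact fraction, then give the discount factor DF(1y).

1 1/2 1993/2000
2 1 598/625
3 3/2 47/50
4 2 4657/5000
5 5/2 177/200
6 3 1727/2000
7 7/2 411/500
DF(1y) = 598/625 ≈ 0.956800

step 1 [0.5y] bond c/2=33/800: DF=(1660169/1600000 − 33/800·(0))/(1+33/800) = 1993/2000 ≈ 0.996500
step 2 [1y] swap r/2=144/6511: DF=(1 − 144/6511·(0.996500))/(1+144/6511) = 598/625 ≈ 0.956800
step 3 [1.5y] zero: DF = P = 47/50 ≈ 0.940000
step 4 [2y] swap r/2=686/38247: DF=(1 − 686/38247·(0.996500+0.956800+0.940000))/(1+686/38247) = 4657/5000 ≈ 0.931400
step 5 [2.5y] bond c/2=7/160: DF=(1745679/1600000 − 7/160·(0.996500+0.956800+0.940000+0.931400))/(1+7/160) = 177/200 ≈ 0.885000
step 6 [3y] bond c/2=19/800: DF=(1991727/2000000 − 19/800·(0.996500+0.956800+0.940000+0.931400+0.885000))/(1+19/800) = 1727/2000 ≈ 0.863500
step 7 [3.5y] zero: DF = P = 411/500 ≈ 0.822000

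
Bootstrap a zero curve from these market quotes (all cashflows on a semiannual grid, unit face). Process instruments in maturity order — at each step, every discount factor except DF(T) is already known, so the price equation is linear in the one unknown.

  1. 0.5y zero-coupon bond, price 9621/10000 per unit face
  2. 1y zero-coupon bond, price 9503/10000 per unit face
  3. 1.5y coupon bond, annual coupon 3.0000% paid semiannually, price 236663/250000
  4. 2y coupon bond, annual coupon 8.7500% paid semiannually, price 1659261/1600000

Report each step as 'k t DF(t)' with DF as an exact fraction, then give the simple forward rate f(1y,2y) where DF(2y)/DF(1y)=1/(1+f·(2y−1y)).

1 1/2 9621/10000
2 1 9503/10000
3 3/2 2261/2500
4 2 1751/2000
f(1y,2y) = ((9503/10000)/(1751/2000) − 1)/(1) = 44/515 ≈ 8.5437%

step 1 [0.5y] zero: DF = P = 9621/10000 ≈ 0.962100
step 2 [1y] zero: DF = P = 9503/10000 ≈ 0.950300
step 3 [1.5y] bond c/2=3/200: DF=(236663/250000 − 3/200·(0.962100+0.950300))/(1+3/200) = 2261/2500 ≈ 0.904400
step 4 [2y] bond c/2=7/160: DF=(1659261/1600000 − 7/160·(0.962100+0.950300+0.904400))/(1+7/160) = 1751/2000 ≈ 0.875500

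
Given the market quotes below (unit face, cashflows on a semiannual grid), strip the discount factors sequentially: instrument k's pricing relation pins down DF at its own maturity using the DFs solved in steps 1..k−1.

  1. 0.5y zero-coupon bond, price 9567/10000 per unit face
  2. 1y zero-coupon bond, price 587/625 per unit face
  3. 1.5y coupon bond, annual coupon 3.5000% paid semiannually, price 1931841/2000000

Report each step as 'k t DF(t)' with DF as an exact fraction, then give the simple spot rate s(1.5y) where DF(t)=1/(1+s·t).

step 1 [0.5y] zero: DF = P = 9567/10000 ≈ 0.956700
step 2 [1y] zero: DF = P = 587/625 ≈ 0.939200
step 3 [1.5y] bond c/2=7/400: DF=(1931841/2000000 − 7/400·(0.956700+0.939200))/(1+7/400) = 9167/10000 ≈ 0.916700

1 1/2 9567/10000
2 1 587/625
3 3/2 9167/10000
s(1.5y) = (1/(9167/10000) − 1)/(3/2) = 1666/27501 ≈ 6.0580%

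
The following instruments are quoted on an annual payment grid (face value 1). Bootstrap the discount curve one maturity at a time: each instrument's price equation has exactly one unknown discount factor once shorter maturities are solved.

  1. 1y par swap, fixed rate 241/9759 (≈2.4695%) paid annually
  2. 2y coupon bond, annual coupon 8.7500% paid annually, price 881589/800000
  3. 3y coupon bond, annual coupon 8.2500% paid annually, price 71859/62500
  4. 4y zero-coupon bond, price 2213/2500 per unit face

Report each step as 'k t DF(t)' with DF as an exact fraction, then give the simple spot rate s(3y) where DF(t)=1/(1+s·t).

step 1 [1y] swap r/1=241/9759: DF=(1 − 241/9759·(0))/(1+241/9759) = 9759/10000 ≈ 0.975900
step 2 [2y] bond c/1=7/80: DF=(881589/800000 − 7/80·(0.975900))/(1+7/80) = 2337/2500 ≈ 0.934800
step 3 [3y] bond c/1=33/400: DF=(71859/62500 − 33/400·(0.975900+0.934800))/(1+33/400) = 1833/2000 ≈ 0.916500
step 4 [4y] zero: DF = P = 2213/2500 ≈ 0.885200

1 1 9759/10000
2 2 2337/2500
3 3 1833/2000
4 4 2213/2500
s(3y) = (1/(1833/2000) − 1)/(3) = 167/5499 ≈ 3.0369%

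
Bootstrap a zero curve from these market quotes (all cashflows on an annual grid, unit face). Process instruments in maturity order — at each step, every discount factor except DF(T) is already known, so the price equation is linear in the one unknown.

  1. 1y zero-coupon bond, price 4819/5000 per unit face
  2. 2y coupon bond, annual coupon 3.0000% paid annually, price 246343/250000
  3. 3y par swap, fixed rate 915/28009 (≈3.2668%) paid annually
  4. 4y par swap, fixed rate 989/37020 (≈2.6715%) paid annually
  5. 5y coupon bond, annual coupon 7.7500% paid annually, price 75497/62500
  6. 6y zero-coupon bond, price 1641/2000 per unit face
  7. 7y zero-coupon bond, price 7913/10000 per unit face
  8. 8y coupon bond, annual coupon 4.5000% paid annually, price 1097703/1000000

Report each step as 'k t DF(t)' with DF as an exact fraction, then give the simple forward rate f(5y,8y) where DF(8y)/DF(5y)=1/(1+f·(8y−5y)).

step 1 [1y] zero: DF = P = 4819/5000 ≈ 0.963800
step 2 [2y] bond c/1=3/100: DF=(246343/250000 − 3/100·(0.963800))/(1+3/100) = 4643/5000 ≈ 0.928600
step 3 [3y] swap r/1=915/28009: DF=(1 − 915/28009·(0.963800+0.928600))/(1+915/28009) = 1817/2000 ≈ 0.908500
step 4 [4y] swap r/1=989/37020: DF=(1 − 989/37020·(0.963800+0.928600+0.908500))/(1+989/37020) = 9011/10000 ≈ 0.901100
step 5 [5y] bond c/1=31/400: DF=(75497/62500 − 31/400·(0.963800+0.928600+0.908500+0.901100))/(1+31/400) = 2137/2500 ≈ 0.854800
step 6 [6y] zero: DF = P = 1641/2000 ≈ 0.820500
step 7 [7y] zero: DF = P = 7913/10000 ≈ 0.791300
step 8 [8y] bond c/1=9/200: DF=(1097703/1000000 − 9/200·(0.963800+0.928600+0.908500+0.901100+0.854800+0.820500+0.791300))/(1+9/200) = 981/1250 ≈ 0.784800

1 1 4819/5000
2 2 4643/5000
3 3 1817/2000
4 4 9011/10000
5 5 2137/2500
6 6 1641/2000
7 7 7913/10000
8 8 981/1250
f(5y,8y) = ((2137/2500)/(981/1250) − 1)/(3) = 175/5886 ≈ 2.9732%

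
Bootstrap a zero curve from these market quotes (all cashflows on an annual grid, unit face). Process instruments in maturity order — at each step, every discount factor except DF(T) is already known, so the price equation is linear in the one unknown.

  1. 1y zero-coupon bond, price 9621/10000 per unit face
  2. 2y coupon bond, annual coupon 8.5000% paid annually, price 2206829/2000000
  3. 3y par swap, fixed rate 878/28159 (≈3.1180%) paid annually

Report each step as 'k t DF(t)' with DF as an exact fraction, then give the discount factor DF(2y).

1 1 9621/10000
2 2 1177/1250
3 3 4561/5000
DF(2y) = 1177/1250 ≈ 0.941600

step 1 [1y] zero: DF = P = 9621/10000 ≈ 0.962100
step 2 [2y] bond c/1=17/200: DF=(2206829/2000000 − 17/200·(0.962100))/(1+17/200) = 1177/1250 ≈ 0.941600
step 3 [3y] swap r/1=878/28159: DF=(1 − 878/28159·(0.962100+0.941600))/(1+878/28159) = 4561/5000 ≈ 0.912200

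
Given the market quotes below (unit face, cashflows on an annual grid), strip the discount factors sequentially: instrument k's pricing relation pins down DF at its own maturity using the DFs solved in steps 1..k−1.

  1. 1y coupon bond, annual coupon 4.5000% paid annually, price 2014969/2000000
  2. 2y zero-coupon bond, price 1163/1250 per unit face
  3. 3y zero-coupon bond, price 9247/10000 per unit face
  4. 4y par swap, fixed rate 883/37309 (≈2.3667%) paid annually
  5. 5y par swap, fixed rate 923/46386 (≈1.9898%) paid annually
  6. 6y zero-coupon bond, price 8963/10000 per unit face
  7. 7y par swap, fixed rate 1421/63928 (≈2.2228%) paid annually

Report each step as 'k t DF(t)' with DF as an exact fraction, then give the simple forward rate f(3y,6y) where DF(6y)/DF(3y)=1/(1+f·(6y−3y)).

1 1 9641/10000
2 2 1163/1250
3 3 9247/10000
4 4 9117/10000
5 5 9077/10000
6 6 8963/10000
7 7 8579/10000
f(3y,6y) = ((9247/10000)/(8963/10000) − 1)/(3) = 284/26889 ≈ 1.0562%

step 1 [1y] bond c/1=9/200: DF=(2014969/2000000 − 9/200·(0))/(1+9/200) = 9641/10000 ≈ 0.964100
step 2 [2y] zero: DF = P = 1163/1250 ≈ 0.930400
step 3 [3y] zero: DF = P = 9247/10000 ≈ 0.924700
step 4 [4y] swap r/1=883/37309: DF=(1 − 883/37309·(0.964100+0.930400+0.924700))/(1+883/37309) = 9117/10000 ≈ 0.911700
step 5 [5y] swap r/1=923/46386: DF=(1 − 923/46386·(0.964100+0.930400+0.924700+0.911700))/(1+923/46386) = 9077/10000 ≈ 0.907700
step 6 [6y] zero: DF = P = 8963/10000 ≈ 0.896300
step 7 [7y] swap r/1=1421/63928: DF=(1 − 1421/63928·(0.964100+0.930400+0.924700+0.911700+0.907700+0.896300))/(1+1421/63928) = 8579/10000 ≈ 0.857900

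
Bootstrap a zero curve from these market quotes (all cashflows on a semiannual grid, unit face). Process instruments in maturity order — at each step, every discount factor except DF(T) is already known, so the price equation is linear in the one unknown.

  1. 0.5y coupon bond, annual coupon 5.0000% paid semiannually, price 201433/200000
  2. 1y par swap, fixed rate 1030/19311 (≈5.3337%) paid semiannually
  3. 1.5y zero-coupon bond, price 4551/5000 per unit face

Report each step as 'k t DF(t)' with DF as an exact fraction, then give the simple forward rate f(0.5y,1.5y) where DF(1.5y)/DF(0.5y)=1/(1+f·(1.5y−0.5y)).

step 1 [0.5y] bond c/2=1/40: DF=(201433/200000 − 1/40·(0))/(1+1/40) = 4913/5000 ≈ 0.982600
step 2 [1y] swap r/2=515/19311: DF=(1 − 515/19311·(0.982600))/(1+515/19311) = 1897/2000 ≈ 0.948500
step 3 [1.5y] zero: DF = P = 4551/5000 ≈ 0.910200

1 1/2 4913/5000
2 1 1897/2000
3 3/2 4551/5000
f(0.5y,1.5y) = ((4913/5000)/(4551/5000) − 1)/(1) = 362/4551 ≈ 7.9543%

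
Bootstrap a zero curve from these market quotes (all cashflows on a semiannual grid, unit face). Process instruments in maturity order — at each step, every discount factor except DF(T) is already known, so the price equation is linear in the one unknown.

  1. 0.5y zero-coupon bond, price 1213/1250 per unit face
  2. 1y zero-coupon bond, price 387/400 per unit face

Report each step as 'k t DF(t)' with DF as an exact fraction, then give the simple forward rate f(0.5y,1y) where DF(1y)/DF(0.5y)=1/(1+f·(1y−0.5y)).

step 1 [0.5y] zero: DF = P = 1213/1250 ≈ 0.970400
step 2 [1y] zero: DF = P = 387/400 ≈ 0.967500

1 1/2 1213/1250
2 1 387/400
f(0.5y,1y) = ((1213/1250)/(387/400) − 1)/(1/2) = 58/9675 ≈ 0.5995%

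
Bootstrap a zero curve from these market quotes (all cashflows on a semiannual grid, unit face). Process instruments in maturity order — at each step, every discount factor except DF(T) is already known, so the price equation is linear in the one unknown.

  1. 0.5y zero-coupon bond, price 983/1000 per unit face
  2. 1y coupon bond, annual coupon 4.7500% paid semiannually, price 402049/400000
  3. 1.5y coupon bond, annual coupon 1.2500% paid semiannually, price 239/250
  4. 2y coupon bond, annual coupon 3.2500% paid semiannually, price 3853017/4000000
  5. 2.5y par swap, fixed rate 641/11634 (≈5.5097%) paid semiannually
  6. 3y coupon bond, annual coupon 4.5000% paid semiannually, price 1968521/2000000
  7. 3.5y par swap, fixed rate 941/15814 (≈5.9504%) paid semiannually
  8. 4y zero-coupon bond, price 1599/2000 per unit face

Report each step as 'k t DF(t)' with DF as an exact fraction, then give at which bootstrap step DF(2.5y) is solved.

step 1 [0.5y] zero: DF = P = 983/1000 ≈ 0.983000
step 2 [1y] bond c/2=19/800: DF=(402049/400000 − 19/800·(0.983000))/(1+19/800) = 959/1000 ≈ 0.959000
step 3 [1.5y] bond c/2=1/160: DF=(239/250 − 1/160·(0.983000+0.959000))/(1+1/160) = 469/500 ≈ 0.938000
step 4 [2y] bond c/2=13/800: DF=(3853017/4000000 − 13/800·(0.983000+0.959000+0.938000))/(1+13/800) = 4509/5000 ≈ 0.901800
step 5 [2.5y] swap r/2=641/23268: DF=(1 − 641/23268·(0.983000+0.959000+0.938000+0.901800))/(1+641/23268) = 4359/5000 ≈ 0.871800
step 6 [3y] bond c/2=9/400: DF=(1968521/2000000 − 9/400·(0.983000+0.959000+0.938000+0.901800+0.871800))/(1+9/400) = 4301/5000 ≈ 0.860200
step 7 [3.5y] swap r/2=941/31628: DF=(1 − 941/31628·(0.983000+0.959000+0.938000+0.901800+0.871800+0.860200))/(1+941/31628) = 4059/5000 ≈ 0.811800
step 8 [4y] zero: DF = P = 1599/2000 ≈ 0.799500

1 1/2 983/1000
2 1 959/1000
3 3/2 469/500
4 2 4509/5000
5 5/2 4359/5000
6 3 4301/5000
7 7/2 4059/5000
8 4 1599/2000
DF(2.5y) is solved at step 5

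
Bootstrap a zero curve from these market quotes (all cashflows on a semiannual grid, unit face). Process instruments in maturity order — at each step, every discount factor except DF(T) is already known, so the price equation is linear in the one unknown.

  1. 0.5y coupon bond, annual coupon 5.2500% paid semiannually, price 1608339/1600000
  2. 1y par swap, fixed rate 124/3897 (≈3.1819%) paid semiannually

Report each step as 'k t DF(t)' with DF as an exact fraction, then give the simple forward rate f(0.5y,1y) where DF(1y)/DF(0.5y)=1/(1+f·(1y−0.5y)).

step 1 [0.5y] bond c/2=21/800: DF=(1608339/1600000 − 21/800·(0))/(1+21/800) = 1959/2000 ≈ 0.979500
step 2 [1y] swap r/2=62/3897: DF=(1 − 62/3897·(0.979500))/(1+62/3897) = 969/1000 ≈ 0.969000

1 1/2 1959/2000
2 1 969/1000
f(0.5y,1y) = ((1959/2000)/(969/1000) − 1)/(1/2) = 7/323 ≈ 2.1672%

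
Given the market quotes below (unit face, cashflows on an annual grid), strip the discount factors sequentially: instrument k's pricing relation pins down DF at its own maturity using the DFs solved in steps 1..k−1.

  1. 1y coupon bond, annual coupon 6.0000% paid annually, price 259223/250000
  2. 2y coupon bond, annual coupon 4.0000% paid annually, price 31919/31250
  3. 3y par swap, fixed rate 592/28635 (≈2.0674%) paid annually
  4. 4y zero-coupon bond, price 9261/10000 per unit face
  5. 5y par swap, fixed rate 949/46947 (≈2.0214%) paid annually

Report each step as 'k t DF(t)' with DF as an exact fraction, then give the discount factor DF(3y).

1 1 4891/5000
2 2 1889/2000
3 3 588/625
4 4 9261/10000
5 5 9051/10000
DF(3y) = 588/625 ≈ 0.940800

step 1 [1y] bond c/1=3/50: DF=(259223/250000 − 3/50·(0))/(1+3/50) = 4891/5000 ≈ 0.978200
step 2 [2y] bond c/1=1/25: DF=(31919/31250 − 1/25·(0.978200))/(1+1/25) = 1889/2000 ≈ 0.944500
step 3 [3y] swap r/1=592/28635: DF=(1 − 592/28635·(0.978200+0.944500))/(1+592/28635) = 588/625 ≈ 0.940800
step 4 [4y] zero: DF = P = 9261/10000 ≈ 0.926100
step 5 [5y] swap r/1=949/46947: DF=(1 − 949/46947·(0.978200+0.944500+0.940800+0.926100))/(1+949/46947) = 9051/10000 ≈ 0.905100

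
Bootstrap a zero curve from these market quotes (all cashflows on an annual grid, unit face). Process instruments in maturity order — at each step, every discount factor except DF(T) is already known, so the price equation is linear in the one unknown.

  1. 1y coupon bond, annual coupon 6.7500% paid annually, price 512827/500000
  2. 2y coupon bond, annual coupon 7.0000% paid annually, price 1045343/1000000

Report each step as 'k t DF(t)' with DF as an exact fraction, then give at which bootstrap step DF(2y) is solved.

step 1 [1y] bond c/1=27/400: DF=(512827/500000 − 27/400·(0))/(1+27/400) = 1201/1250 ≈ 0.960800
step 2 [2y] bond c/1=7/100: DF=(1045343/1000000 − 7/100·(0.960800))/(1+7/100) = 9141/10000 ≈ 0.914100

1 1 1201/1250
2 2 9141/10000
DF(2y) is solved at step 2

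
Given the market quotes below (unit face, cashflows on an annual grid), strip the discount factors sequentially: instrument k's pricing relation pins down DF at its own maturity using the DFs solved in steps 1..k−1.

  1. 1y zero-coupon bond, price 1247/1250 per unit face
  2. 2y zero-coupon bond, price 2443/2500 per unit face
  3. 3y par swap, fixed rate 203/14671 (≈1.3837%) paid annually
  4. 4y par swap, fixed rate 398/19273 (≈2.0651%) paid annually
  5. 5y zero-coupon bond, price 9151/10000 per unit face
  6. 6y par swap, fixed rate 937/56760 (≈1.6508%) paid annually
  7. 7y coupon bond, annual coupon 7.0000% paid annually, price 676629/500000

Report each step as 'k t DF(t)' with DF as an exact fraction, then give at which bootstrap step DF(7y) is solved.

1 1 1247/1250
2 2 2443/2500
3 3 4797/5000
4 4 2301/2500
5 5 9151/10000
6 6 9063/10000
7 7 4467/5000
DF(7y) is solved at step 7

step 1 [1y] zero: DF = P = 1247/1250 ≈ 0.997600
step 2 [2y] zero: DF = P = 2443/2500 ≈ 0.977200
step 3 [3y] swap r/1=203/14671: DF=(1 − 203/14671·(0.997600+0.977200))/(1+203/14671) = 4797/5000 ≈ 0.959400
step 4 [4y] swap r/1=398/19273: DF=(1 − 398/19273·(0.997600+0.977200+0.959400))/(1+398/19273) = 2301/2500 ≈ 0.920400
step 5 [5y] zero: DF = P = 9151/10000 ≈ 0.915100
step 6 [6y] swap r/1=937/56760: DF=(1 − 937/56760·(0.997600+0.977200+0.959400+0.920400+0.915100))/(1+937/56760) = 9063/10000 ≈ 0.906300
step 7 [7y] bond c/1=7/100: DF=(676629/500000 − 7/100·(0.997600+0.977200+0.959400+0.920400+0.915100+0.906300))/(1+7/100) = 4467/5000 ≈ 0.893400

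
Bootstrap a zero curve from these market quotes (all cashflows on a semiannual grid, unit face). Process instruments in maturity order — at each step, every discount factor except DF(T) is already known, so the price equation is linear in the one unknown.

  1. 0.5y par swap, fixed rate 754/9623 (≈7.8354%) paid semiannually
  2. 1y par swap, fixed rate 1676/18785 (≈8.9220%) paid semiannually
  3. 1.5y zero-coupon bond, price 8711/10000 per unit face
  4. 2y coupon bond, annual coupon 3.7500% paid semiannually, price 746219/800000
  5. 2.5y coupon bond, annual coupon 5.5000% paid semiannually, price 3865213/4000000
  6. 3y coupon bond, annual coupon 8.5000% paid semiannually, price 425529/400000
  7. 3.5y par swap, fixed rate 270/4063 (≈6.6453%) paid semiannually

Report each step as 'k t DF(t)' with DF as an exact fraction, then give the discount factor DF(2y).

1 1/2 9623/10000
2 1 4581/5000
3 3/2 8711/10000
4 2 173/200
5 5/2 8437/10000
6 3 8387/10000
7 7/2 319/400
DF(2y) = 173/200 ≈ 0.865000

step 1 [0.5y] swap r/2=377/9623: DF=(1 − 377/9623·(0))/(1+377/9623) = 9623/10000 ≈ 0.962300
step 2 [1y] swap r/2=838/18785: DF=(1 − 838/18785·(0.962300))/(1+838/18785) = 4581/5000 ≈ 0.916200
step 3 [1.5y] zero: DF = P = 8711/10000 ≈ 0.871100
step 4 [2y] bond c/2=3/160: DF=(746219/800000 − 3/160·(0.962300+0.916200+0.871100))/(1+3/160) = 173/200 ≈ 0.865000
step 5 [2.5y] bond c/2=11/400: DF=(3865213/4000000 − 11/400·(0.962300+0.916200+0.871100+0.865000))/(1+11/400) = 8437/10000 ≈ 0.843700
step 6 [3y] bond c/2=17/400: DF=(425529/400000 − 17/400·(0.962300+0.916200+0.871100+0.865000+0.843700))/(1+17/400) = 8387/10000 ≈ 0.838700
step 7 [3.5y] swap r/2=135/4063: DF=(1 − 135/4063·(0.962300+0.916200+0.871100+0.865000+0.843700+0.838700))/(1+135/4063) = 319/400 ≈ 0.797500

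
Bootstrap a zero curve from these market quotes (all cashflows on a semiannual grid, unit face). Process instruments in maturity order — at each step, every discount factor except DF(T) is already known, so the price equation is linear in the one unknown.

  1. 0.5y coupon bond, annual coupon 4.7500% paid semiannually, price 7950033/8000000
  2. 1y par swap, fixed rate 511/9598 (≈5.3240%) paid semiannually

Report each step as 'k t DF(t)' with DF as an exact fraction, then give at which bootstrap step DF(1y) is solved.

1 1/2 9707/10000
2 1 9489/10000
DF(1y) is solved at step 2

step 1 [0.5y] bond c/2=19/800: DF=(7950033/8000000 − 19/800·(0))/(1+19/800) = 9707/10000 ≈ 0.970700
step 2 [1y] swap r/2=511/19196: DF=(1 − 511/19196·(0.970700))/(1+511/19196) = 9489/10000 ≈ 0.948900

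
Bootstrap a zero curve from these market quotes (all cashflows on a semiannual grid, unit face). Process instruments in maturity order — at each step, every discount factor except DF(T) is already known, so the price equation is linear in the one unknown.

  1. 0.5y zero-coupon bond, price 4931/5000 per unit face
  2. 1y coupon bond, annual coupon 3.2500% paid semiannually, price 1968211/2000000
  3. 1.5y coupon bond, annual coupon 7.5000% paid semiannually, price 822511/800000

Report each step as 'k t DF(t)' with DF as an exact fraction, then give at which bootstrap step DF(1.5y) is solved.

step 1 [0.5y] zero: DF = P = 4931/5000 ≈ 0.986200
step 2 [1y] bond c/2=13/800: DF=(1968211/2000000 − 13/800·(0.986200))/(1+13/800) = 4763/5000 ≈ 0.952600
step 3 [1.5y] bond c/2=3/80: DF=(822511/800000 − 3/80·(0.986200+0.952600))/(1+3/80) = 9209/10000 ≈ 0.920900

1 1/2 4931/5000
2 1 4763/5000
3 3/2 9209/10000
DF(1.5y) is solved at step 3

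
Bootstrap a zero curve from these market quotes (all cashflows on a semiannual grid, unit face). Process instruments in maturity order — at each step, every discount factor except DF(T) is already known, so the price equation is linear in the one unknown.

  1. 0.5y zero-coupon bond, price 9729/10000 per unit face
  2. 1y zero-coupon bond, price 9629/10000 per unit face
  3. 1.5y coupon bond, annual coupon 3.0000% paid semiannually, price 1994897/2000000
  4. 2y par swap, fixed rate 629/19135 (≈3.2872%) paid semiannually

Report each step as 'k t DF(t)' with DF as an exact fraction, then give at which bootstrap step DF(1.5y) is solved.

1 1/2 9729/10000
2 1 9629/10000
3 3/2 9541/10000
4 2 9371/10000
DF(1.5y) is solved at step 3

step 1 [0.5y] zero: DF = P = 9729/10000 ≈ 0.972900
step 2 [1y] zero: DF = P = 9629/10000 ≈ 0.962900
step 3 [1.5y] bond c/2=3/200: DF=(1994897/2000000 − 3/200·(0.972900+0.962900))/(1+3/200) = 9541/10000 ≈ 0.954100
step 4 [2y] swap r/2=629/38270: DF=(1 − 629/38270·(0.972900+0.962900+0.954100))/(1+629/38270) = 9371/10000 ≈ 0.937100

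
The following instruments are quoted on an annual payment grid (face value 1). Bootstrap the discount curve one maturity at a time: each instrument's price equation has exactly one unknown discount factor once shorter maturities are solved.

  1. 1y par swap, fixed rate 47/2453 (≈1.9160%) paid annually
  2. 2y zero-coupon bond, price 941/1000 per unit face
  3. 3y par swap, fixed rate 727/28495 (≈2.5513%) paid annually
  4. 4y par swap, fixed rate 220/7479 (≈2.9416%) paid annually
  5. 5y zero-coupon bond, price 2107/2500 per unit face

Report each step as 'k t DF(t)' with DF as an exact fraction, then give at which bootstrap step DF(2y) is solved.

step 1 [1y] swap r/1=47/2453: DF=(1 − 47/2453·(0))/(1+47/2453) = 2453/2500 ≈ 0.981200
step 2 [2y] zero: DF = P = 941/1000 ≈ 0.941000
step 3 [3y] swap r/1=727/28495: DF=(1 − 727/28495·(0.981200+0.941000))/(1+727/28495) = 9273/10000 ≈ 0.927300
step 4 [4y] swap r/1=220/7479: DF=(1 − 220/7479·(0.981200+0.941000+0.927300))/(1+220/7479) = 89/100 ≈ 0.890000
step 5 [5y] zero: DF = P = 2107/2500 ≈ 0.842800

1 1 2453/2500
2 2 941/1000
3 3 9273/10000
4 4 89/100
5 5 2107/2500
DF(2y) is solved at step 2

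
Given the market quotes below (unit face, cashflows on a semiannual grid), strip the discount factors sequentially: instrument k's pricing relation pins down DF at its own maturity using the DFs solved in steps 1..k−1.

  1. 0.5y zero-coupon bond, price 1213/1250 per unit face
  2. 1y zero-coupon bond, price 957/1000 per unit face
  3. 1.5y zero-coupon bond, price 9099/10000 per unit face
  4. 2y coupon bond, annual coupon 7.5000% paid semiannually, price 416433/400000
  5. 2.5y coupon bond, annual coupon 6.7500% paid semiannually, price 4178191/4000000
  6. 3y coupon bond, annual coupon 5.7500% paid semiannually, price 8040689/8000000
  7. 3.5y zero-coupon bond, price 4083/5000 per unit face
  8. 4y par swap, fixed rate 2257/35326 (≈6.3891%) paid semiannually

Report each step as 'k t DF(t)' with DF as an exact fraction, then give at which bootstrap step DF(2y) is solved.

1 1/2 1213/1250
2 1 957/1000
3 3/2 9099/10000
4 2 9009/10000
5 5/2 2221/2500
6 3 8477/10000
7 7/2 4083/5000
8 4 7743/10000
DF(2y) is solved at step 4

step 1 [0.5y] zero: DF = P = 1213/1250 ≈ 0.970400
step 2 [1y] zero: DF = P = 957/1000 ≈ 0.957000
step 3 [1.5y] zero: DF = P = 9099/10000 ≈ 0.909900
step 4 [2y] bond c/2=3/80: DF=(416433/400000 − 3/80·(0.970400+0.957000+0.909900))/(1+3/80) = 9009/10000 ≈ 0.900900
step 5 [2.5y] bond c/2=27/800: DF=(4178191/4000000 − 27/800·(0.970400+0.957000+0.909900+0.900900))/(1+27/800) = 2221/2500 ≈ 0.888400
step 6 [3y] bond c/2=23/800: DF=(8040689/8000000 − 23/800·(0.970400+0.957000+0.909900+0.900900+0.888400))/(1+23/800) = 8477/10000 ≈ 0.847700
step 7 [3.5y] zero: DF = P = 4083/5000 ≈ 0.816600
step 8 [4y] swap r/2=2257/70652: DF=(1 − 2257/70652·(0.970400+0.957000+0.909900+0.900900+0.888400+0.847700+0.816600))/(1+2257/70652) = 7743/10000 ≈ 0.774300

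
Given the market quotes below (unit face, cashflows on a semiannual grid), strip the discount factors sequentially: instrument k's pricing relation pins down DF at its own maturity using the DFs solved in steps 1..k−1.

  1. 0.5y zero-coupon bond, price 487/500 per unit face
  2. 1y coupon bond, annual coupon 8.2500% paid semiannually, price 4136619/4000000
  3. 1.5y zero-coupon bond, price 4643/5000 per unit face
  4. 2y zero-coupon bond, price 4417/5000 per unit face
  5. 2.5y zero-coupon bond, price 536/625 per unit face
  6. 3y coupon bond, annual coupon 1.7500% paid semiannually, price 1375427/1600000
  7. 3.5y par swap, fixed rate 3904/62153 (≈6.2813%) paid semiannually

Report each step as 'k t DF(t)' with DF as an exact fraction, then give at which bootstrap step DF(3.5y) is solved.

1 1/2 487/500
2 1 4773/5000
3 3/2 4643/5000
4 2 4417/5000
5 5/2 536/625
6 3 8123/10000
7 7/2 503/625
DF(3.5y) is solved at step 7

step 1 [0.5y] zero: DF = P = 487/500 ≈ 0.974000
step 2 [1y] bond c/2=33/800: DF=(4136619/4000000 − 33/800·(0.974000))/(1+33/800) = 4773/5000 ≈ 0.954600
step 3 [1.5y] zero: DF = P = 4643/5000 ≈ 0.928600
step 4 [2y] zero: DF = P = 4417/5000 ≈ 0.883400
step 5 [2.5y] zero: DF = P = 536/625 ≈ 0.857600
step 6 [3y] bond c/2=7/800: DF=(1375427/1600000 − 7/800·(0.974000+0.954600+0.928600+0.883400+0.857600))/(1+7/800) = 8123/10000 ≈ 0.812300
step 7 [3.5y] swap r/2=1952/62153: DF=(1 − 1952/62153·(0.974000+0.954600+0.928600+0.883400+0.857600+0.812300))/(1+1952/62153) = 503/625 ≈ 0.804800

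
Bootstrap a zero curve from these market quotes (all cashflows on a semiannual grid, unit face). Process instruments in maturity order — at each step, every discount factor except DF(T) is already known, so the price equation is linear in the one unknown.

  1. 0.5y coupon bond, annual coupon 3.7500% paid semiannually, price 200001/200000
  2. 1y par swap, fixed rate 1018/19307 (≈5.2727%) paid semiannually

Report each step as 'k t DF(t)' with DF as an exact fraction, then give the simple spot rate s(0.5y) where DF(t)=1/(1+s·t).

step 1 [0.5y] bond c/2=3/160: DF=(200001/200000 − 3/160·(0))/(1+3/160) = 1227/1250 ≈ 0.981600
step 2 [1y] swap r/2=509/19307: DF=(1 − 509/19307·(0.981600))/(1+509/19307) = 9491/10000 ≈ 0.949100

1 1/2 1227/1250
2 1 9491/10000
s(0.5y) = (1/(1227/1250) − 1)/(1/2) = 46/1227 ≈ 3.7490%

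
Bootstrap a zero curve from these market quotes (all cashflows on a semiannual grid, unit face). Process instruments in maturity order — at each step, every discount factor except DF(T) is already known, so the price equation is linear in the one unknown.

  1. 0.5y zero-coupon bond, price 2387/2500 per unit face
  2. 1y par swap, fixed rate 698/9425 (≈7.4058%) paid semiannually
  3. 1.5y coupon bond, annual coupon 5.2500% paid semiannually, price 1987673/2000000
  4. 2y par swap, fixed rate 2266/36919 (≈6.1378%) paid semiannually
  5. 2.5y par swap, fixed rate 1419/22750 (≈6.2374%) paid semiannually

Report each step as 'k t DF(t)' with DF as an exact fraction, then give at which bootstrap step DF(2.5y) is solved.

1 1/2 2387/2500
2 1 4651/5000
3 3/2 4601/5000
4 2 8867/10000
5 5/2 8581/10000
DF(2.5y) is solved at step 5

step 1 [0.5y] zero: DF = P = 2387/2500 ≈ 0.954800
step 2 [1y] swap r/2=349/9425: DF=(1 − 349/9425·(0.954800))/(1+349/9425) = 4651/5000 ≈ 0.930200
step 3 [1.5y] bond c/2=21/800: DF=(1987673/2000000 − 21/800·(0.954800+0.930200))/(1+21/800) = 4601/5000 ≈ 0.920200
step 4 [2y] swap r/2=1133/36919: DF=(1 − 1133/36919·(0.954800+0.930200+0.920200))/(1+1133/36919) = 8867/10000 ≈ 0.886700
step 5 [2.5y] swap r/2=1419/45500: DF=(1 − 1419/45500·(0.954800+0.930200+0.920200+0.886700))/(1+1419/45500) = 8581/10000 ≈ 0.858100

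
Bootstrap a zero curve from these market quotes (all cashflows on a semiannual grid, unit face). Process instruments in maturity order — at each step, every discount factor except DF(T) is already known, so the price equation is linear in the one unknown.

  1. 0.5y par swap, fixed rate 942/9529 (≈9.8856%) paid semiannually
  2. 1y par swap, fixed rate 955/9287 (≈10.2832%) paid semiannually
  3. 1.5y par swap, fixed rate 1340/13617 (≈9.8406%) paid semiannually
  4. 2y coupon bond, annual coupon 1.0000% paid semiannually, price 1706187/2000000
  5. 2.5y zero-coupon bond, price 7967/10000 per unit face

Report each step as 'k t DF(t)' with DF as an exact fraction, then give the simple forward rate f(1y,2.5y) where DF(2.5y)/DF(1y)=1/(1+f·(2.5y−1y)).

1 1/2 9529/10000
2 1 1809/2000
3 3/2 433/500
4 2 8353/10000
5 5/2 7967/10000
f(1y,2.5y) = ((1809/2000)/(7967/10000) − 1)/(3/2) = 2156/23901 ≈ 9.0205%

step 1 [0.5y] swap r/2=471/9529: DF=(1 − 471/9529·(0))/(1+471/9529) = 9529/10000 ≈ 0.952900
step 2 [1y] swap r/2=955/18574: DF=(1 − 955/18574·(0.952900))/(1+955/18574) = 1809/2000 ≈ 0.904500
step 3 [1.5y] swap r/2=670/13617: DF=(1 − 670/13617·(0.952900+0.904500))/(1+670/13617) = 433/500 ≈ 0.866000
step 4 [2y] bond c/2=1/200: DF=(1706187/2000000 − 1/200·(0.952900+0.904500+0.866000))/(1+1/200) = 8353/10000 ≈ 0.835300
step 5 [2.5y] zero: DF = P = 7967/10000 ≈ 0.796700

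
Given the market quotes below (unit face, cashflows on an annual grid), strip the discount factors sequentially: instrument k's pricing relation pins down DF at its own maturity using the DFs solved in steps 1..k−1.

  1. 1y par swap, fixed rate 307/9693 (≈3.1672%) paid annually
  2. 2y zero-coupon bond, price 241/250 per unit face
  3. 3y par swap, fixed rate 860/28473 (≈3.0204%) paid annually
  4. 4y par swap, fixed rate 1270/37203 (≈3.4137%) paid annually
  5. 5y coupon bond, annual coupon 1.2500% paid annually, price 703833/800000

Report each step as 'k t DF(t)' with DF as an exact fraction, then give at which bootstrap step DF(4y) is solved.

step 1 [1y] swap r/1=307/9693: DF=(1 − 307/9693·(0))/(1+307/9693) = 9693/10000 ≈ 0.969300
step 2 [2y] zero: DF = P = 241/250 ≈ 0.964000
step 3 [3y] swap r/1=860/28473: DF=(1 − 860/28473·(0.969300+0.964000))/(1+860/28473) = 457/500 ≈ 0.914000
step 4 [4y] swap r/1=1270/37203: DF=(1 − 1270/37203·(0.969300+0.964000+0.914000))/(1+1270/37203) = 873/1000 ≈ 0.873000
step 5 [5y] bond c/1=1/80: DF=(703833/800000 − 1/80·(0.969300+0.964000+0.914000+0.873000))/(1+1/80) = 823/1000 ≈ 0.823000

1 1 9693/10000
2 2 241/250
3 3 457/500
4 4 873/1000
5 5 823/1000
DF(4y) is solved at step 4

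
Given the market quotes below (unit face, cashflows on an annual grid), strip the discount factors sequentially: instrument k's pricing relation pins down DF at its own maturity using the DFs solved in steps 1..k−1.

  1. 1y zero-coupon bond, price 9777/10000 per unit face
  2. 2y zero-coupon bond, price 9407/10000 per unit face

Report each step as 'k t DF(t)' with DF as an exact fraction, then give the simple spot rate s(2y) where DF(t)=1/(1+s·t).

step 1 [1y] zero: DF = P = 9777/10000 ≈ 0.977700
step 2 [2y] zero: DF = P = 9407/10000 ≈ 0.940700

1 1 9777/10000
2 2 9407/10000
s(2y) = (1/(9407/10000) − 1)/(2) = 593/18814 ≈ 3.1519%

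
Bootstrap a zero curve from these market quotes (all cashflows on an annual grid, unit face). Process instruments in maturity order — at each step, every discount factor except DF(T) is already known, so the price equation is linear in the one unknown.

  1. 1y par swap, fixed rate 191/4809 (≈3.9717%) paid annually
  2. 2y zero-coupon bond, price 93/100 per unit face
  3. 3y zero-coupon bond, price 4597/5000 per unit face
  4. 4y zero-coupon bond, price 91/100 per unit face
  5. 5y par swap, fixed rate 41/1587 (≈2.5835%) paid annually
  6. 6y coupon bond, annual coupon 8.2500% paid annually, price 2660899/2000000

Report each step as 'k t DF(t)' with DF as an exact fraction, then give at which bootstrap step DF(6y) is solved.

step 1 [1y] swap r/1=191/4809: DF=(1 − 191/4809·(0))/(1+191/4809) = 4809/5000 ≈ 0.961800
step 2 [2y] zero: DF = P = 93/100 ≈ 0.930000
step 3 [3y] zero: DF = P = 4597/5000 ≈ 0.919400
step 4 [4y] zero: DF = P = 91/100 ≈ 0.910000
step 5 [5y] swap r/1=41/1587: DF=(1 − 41/1587·(0.961800+0.930000+0.919400+0.910000))/(1+41/1587) = 8811/10000 ≈ 0.881100
step 6 [6y] bond c/1=33/400: DF=(2660899/2000000 − 33/400·(0.961800+0.930000+0.919400+0.910000+0.881100))/(1+33/400) = 8783/10000 ≈ 0.878300

1 1 4809/5000
2 2 93/100
3 3 4597/5000
4 4 91/100
5 5 8811/10000
6 6 8783/10000
DF(6y) is solved at step 6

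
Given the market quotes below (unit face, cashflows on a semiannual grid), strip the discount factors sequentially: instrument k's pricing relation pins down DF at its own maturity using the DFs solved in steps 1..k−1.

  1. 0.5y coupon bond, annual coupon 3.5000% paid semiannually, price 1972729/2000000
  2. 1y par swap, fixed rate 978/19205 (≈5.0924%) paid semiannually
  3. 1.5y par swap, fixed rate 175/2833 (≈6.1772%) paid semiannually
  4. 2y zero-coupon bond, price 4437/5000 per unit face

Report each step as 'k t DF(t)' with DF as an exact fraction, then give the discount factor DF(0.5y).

1 1/2 4847/5000
2 1 9511/10000
3 3/2 73/80
4 2 4437/5000
DF(0.5y) = 4847/5000 ≈ 0.969400

step 1 [0.5y] bond c/2=7/400: DF=(1972729/2000000 − 7/400·(0))/(1+7/400) = 4847/5000 ≈ 0.969400
step 2 [1y] swap r/2=489/19205: DF=(1 − 489/19205·(0.969400))/(1+489/19205) = 9511/10000 ≈ 0.951100
step 3 [1.5y] swap r/2=175/5666: DF=(1 − 175/5666·(0.969400+0.951100))/(1+175/5666) = 73/80 ≈ 0.912500
step 4 [2y] zero: DF = P = 4437/5000 ≈ 0.887400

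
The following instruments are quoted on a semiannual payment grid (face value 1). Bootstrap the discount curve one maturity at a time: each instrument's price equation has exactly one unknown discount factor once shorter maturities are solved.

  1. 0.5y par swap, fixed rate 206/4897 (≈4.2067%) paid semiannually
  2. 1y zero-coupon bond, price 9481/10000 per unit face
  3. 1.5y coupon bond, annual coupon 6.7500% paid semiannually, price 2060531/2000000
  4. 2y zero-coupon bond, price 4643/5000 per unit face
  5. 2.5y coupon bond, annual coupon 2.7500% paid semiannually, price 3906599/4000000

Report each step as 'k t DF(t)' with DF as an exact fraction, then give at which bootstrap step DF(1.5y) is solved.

step 1 [0.5y] swap r/2=103/4897: DF=(1 − 103/4897·(0))/(1+103/4897) = 4897/5000 ≈ 0.979400
step 2 [1y] zero: DF = P = 9481/10000 ≈ 0.948100
step 3 [1.5y] bond c/2=27/800: DF=(2060531/2000000 − 27/800·(0.979400+0.948100))/(1+27/800) = 9337/10000 ≈ 0.933700
step 4 [2y] zero: DF = P = 4643/5000 ≈ 0.928600
step 5 [2.5y] bond c/2=11/800: DF=(3906599/4000000 − 11/800·(0.979400+0.948100+0.933700+0.928600))/(1+11/800) = 114/125 ≈ 0.912000

1 1/2 4897/5000
2 1 9481/10000
3 3/2 9337/10000
4 2 4643/5000
5 5/2 114/125
DF(1.5y) is solved at step 3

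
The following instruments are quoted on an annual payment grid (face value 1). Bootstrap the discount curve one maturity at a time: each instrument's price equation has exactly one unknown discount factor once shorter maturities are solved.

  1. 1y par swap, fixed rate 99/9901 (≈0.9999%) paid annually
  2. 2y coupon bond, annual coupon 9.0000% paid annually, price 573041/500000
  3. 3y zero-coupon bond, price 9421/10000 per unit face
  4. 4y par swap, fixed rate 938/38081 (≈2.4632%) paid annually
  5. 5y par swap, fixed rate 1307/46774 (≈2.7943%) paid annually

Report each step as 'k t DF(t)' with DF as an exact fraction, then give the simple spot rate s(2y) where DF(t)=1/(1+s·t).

step 1 [1y] swap r/1=99/9901: DF=(1 − 99/9901·(0))/(1+99/9901) = 9901/10000 ≈ 0.990100
step 2 [2y] bond c/1=9/100: DF=(573041/500000 − 9/100·(0.990100))/(1+9/100) = 9697/10000 ≈ 0.969700
step 3 [3y] zero: DF = P = 9421/10000 ≈ 0.942100
step 4 [4y] swap r/1=938/38081: DF=(1 − 938/38081·(0.990100+0.969700+0.942100))/(1+938/38081) = 4531/5000 ≈ 0.906200
step 5 [5y] swap r/1=1307/46774: DF=(1 − 1307/46774·(0.990100+0.969700+0.942100+0.906200))/(1+1307/46774) = 8693/10000 ≈ 0.869300

1 1 9901/10000
2 2 9697/10000
3 3 9421/10000
4 4 4531/5000
5 5 8693/10000
s(2y) = (1/(9697/10000) − 1)/(2) = 303/19394 ≈ 1.5623%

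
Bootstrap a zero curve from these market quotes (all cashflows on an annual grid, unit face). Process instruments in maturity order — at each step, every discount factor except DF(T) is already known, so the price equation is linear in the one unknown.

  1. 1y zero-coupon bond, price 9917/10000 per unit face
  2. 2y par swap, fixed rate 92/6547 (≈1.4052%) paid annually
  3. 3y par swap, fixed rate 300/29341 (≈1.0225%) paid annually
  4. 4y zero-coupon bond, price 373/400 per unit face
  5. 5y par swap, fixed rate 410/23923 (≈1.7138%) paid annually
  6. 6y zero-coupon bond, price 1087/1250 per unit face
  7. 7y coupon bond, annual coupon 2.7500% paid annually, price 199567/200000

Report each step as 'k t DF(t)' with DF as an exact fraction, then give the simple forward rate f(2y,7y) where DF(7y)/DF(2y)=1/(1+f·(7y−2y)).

step 1 [1y] zero: DF = P = 9917/10000 ≈ 0.991700
step 2 [2y] swap r/1=92/6547: DF=(1 − 92/6547·(0.991700))/(1+92/6547) = 2431/2500 ≈ 0.972400
step 3 [3y] swap r/1=300/29341: DF=(1 − 300/29341·(0.991700+0.972400))/(1+300/29341) = 97/100 ≈ 0.970000
step 4 [4y] zero: DF = P = 373/400 ≈ 0.932500
step 5 [5y] swap r/1=410/23923: DF=(1 − 410/23923·(0.991700+0.972400+0.970000+0.932500))/(1+410/23923) = 459/500 ≈ 0.918000
step 6 [6y] zero: DF = P = 1087/1250 ≈ 0.869600
step 7 [7y] bond c/1=11/400: DF=(199567/200000 − 11/400·(0.991700+0.972400+0.970000+0.932500+0.918000+0.869600))/(1+11/400) = 4099/5000 ≈ 0.819800

1 1 9917/10000
2 2 2431/2500
3 3 97/100
4 4 373/400
5 5 459/500
6 6 1087/1250
7 7 4099/5000
f(2y,7y) = ((2431/2500)/(4099/5000) − 1)/(5) = 763/20495 ≈ 3.7229%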